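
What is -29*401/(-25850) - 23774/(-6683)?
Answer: 692274507/172755550 ≈ 4.0072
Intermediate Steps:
-29*401/(-25850) - 23774/(-6683) = -11629*(-1/25850) - 23774*(-1/6683) = 11629/25850 + 23774/6683 = 692274507/172755550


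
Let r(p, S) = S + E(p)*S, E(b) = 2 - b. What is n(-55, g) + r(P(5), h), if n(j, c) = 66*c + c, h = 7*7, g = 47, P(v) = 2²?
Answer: 3100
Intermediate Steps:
P(v) = 4
h = 49
n(j, c) = 67*c
r(p, S) = S + S*(2 - p) (r(p, S) = S + (2 - p)*S = S + S*(2 - p))
n(-55, g) + r(P(5), h) = 67*47 + 49*(3 - 1*4) = 3149 + 49*(3 - 4) = 3149 + 49*(-1) = 3149 - 49 = 3100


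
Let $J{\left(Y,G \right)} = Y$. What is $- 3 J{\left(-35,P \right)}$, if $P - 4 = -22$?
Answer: $105$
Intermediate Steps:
$P = -18$ ($P = 4 - 22 = -18$)
$- 3 J{\left(-35,P \right)} = \left(-3\right) \left(-35\right) = 105$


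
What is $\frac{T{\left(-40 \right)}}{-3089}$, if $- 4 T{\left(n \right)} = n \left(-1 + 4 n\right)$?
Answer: $\frac{1610}{3089} \approx 0.5212$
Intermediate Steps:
$T{\left(n \right)} = - \frac{n \left(-1 + 4 n\right)}{4}$
$\frac{T{\left(-40 \right)}}{-3089} = \frac{\left(-40\right) \left(\frac{1}{4} - -40\right)}{-3089} = - 40 \left(\frac{1}{4} + 40\right) \left(- \frac{1}{3089}\right) = \left(-40\right) \frac{161}{4} \left(- \frac{1}{3089}\right) = \left(-1610\right) \left(- \frac{1}{3089}\right) = \frac{1610}{3089}$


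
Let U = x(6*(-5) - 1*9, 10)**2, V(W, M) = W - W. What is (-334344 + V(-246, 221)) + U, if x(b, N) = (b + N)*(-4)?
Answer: -320888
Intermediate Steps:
x(b, N) = -4*N - 4*b (x(b, N) = (N + b)*(-4) = -4*N - 4*b)
V(W, M) = 0
U = 13456 (U = (-4*10 - 4*(6*(-5) - 1*9))**2 = (-40 - 4*(-30 - 9))**2 = (-40 - 4*(-39))**2 = (-40 + 156)**2 = 116**2 = 13456)
(-334344 + V(-246, 221)) + U = (-334344 + 0) + 13456 = -334344 + 13456 = -320888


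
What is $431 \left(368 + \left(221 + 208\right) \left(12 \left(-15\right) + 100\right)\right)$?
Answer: $-14633312$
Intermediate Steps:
$431 \left(368 + \left(221 + 208\right) \left(12 \left(-15\right) + 100\right)\right) = 431 \left(368 + 429 \left(-180 + 100\right)\right) = 431 \left(368 + 429 \left(-80\right)\right) = 431 \left(368 - 34320\right) = 431 \left(-33952\right) = -14633312$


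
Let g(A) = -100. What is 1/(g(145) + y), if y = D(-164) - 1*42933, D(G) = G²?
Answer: -1/16137 ≈ -6.1969e-5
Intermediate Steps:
y = -16037 (y = (-164)² - 1*42933 = 26896 - 42933 = -16037)
1/(g(145) + y) = 1/(-100 - 16037) = 1/(-16137) = -1/16137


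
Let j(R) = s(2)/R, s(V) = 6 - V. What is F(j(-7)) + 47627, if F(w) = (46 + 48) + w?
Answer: 334043/7 ≈ 47720.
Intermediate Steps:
j(R) = 4/R (j(R) = (6 - 1*2)/R = (6 - 2)/R = 4/R)
F(w) = 94 + w
F(j(-7)) + 47627 = (94 + 4/(-7)) + 47627 = (94 + 4*(-1/7)) + 47627 = (94 - 4/7) + 47627 = 654/7 + 47627 = 334043/7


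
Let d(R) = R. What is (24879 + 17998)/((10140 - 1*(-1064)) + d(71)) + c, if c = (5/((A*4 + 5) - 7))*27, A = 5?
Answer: 254879/22550 ≈ 11.303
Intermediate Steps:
c = 15/2 (c = (5/((5*4 + 5) - 7))*27 = (5/((20 + 5) - 7))*27 = (5/(25 - 7))*27 = (5/18)*27 = 15/2 ≈ 7.5000)
(24879 + 17998)/((10140 - 1*(-1064)) + d(71)) + c = (24879 + 17998)/((10140 - 1*(-1064)) + 71) + 15/2 = 42877/((10140 + 1064) + 71) + 15/2 = 42877/(11204 + 71) + 15/2 = 42877/11275 + 15/2 = 254879/22550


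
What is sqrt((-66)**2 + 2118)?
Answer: sqrt(6474) ≈ 80.461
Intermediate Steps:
sqrt((-66)**2 + 2118) = sqrt(4356 + 2118) = sqrt(6474)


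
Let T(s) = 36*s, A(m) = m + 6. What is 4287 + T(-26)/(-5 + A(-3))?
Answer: 4755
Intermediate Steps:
A(m) = 6 + m
4287 + T(-26)/(-5 + A(-3)) = 4287 + (36*(-26))/(-5 + (6 - 3)) = 4287 - 936/(-5 + 3) = 4287 - 936/(-2) = 4287 - 936*(-1/2) = 4287 + 468 = 4755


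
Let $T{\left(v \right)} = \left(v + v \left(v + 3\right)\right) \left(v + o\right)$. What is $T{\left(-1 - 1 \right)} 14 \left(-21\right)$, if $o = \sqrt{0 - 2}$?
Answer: $-2352 + 1176 i \sqrt{2} \approx -2352.0 + 1663.1 i$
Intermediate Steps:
$o = i \sqrt{2}$ ($o = \sqrt{-2} = i \sqrt{2} \approx 1.4142 i$)
$T{\left(v \right)} = \left(v + i \sqrt{2}\right) \left(v + v \left(3 + v\right)\right)$ ($T{\left(v \right)} = \left(v + v \left(v + 3\right)\right) \left(v + i \sqrt{2}\right) = \left(v + v \left(3 + v\right)\right) \left(v + i \sqrt{2}\right) = \left(v + i \sqrt{2}\right) \left(v + v \left(3 + v\right)\right)$)
$T{\left(-1 - 1 \right)} 14 \left(-21\right) = \left(-1 - 1\right) \left(\left(-1 - 1\right)^{2} + 4 \left(-1 - 1\right) + 4 i \sqrt{2} + i \left(-1 - 1\right) \sqrt{2}\right) 14 \left(-21\right) = - 2 \left(\left(-2\right)^{2} + 4 \left(-2\right) + 4 i \sqrt{2} + i \left(-2\right) \sqrt{2}\right) 14 \left(-21\right) = - 2 \left(4 - 8 + 4 i \sqrt{2} - 2 i \sqrt{2}\right) 14 \left(-21\right) = - 2 \left(-4 + 2 i \sqrt{2}\right) 14 \left(-21\right) = \left(8 - 4 i \sqrt{2}\right) 14 \left(-21\right) = \left(112 - 56 i \sqrt{2}\right) \left(-21\right) = -2352 + 1176 i \sqrt{2}$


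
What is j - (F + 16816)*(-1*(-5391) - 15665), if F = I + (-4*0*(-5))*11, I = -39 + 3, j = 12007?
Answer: 172409727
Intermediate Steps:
I = -36
F = -36 (F = -36 + (-4*0*(-5))*11 = -36 + (0*(-5))*11 = -36 + 0*11 = -36 + 0 = -36)
j - (F + 16816)*(-1*(-5391) - 15665) = 12007 - (-36 + 16816)*(-1*(-5391) - 15665) = 12007 - 16780*(5391 - 15665) = 12007 - 16780*(-10274) = 12007 - 1*(-172397720) = 12007 + 172397720 = 172409727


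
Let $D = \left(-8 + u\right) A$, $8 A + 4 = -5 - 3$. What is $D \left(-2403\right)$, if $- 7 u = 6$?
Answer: $- \frac{223479}{7} \approx -31926.0$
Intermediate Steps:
$u = - \frac{6}{7}$ ($u = \left(- \frac{1}{7}\right) 6 = - \frac{6}{7} \approx -0.85714$)
$A = - \frac{3}{2}$ ($A = - \frac{1}{2} + \frac{-5 - 3}{8} = - \frac{1}{2} + \frac{1}{8} \left(-8\right) = - \frac{1}{2} - 1 = - \frac{3}{2} \approx -1.5$)
$D = \frac{93}{7}$ ($D = \left(-8 - \frac{6}{7}\right) \left(- \frac{3}{2}\right) = \left(- \frac{62}{7}\right) \left(- \frac{3}{2}\right) = \frac{93}{7} \approx 13.286$)
$D \left(-2403\right) = \frac{93}{7} \left(-2403\right) = - \frac{223479}{7}$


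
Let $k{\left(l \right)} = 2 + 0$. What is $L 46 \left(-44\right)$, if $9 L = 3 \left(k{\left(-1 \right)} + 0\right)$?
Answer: $- \frac{4048}{3} \approx -1349.3$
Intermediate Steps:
$k{\left(l \right)} = 2$
$L = \frac{2}{3}$ ($L = \frac{3 \left(2 + 0\right)}{9} = \frac{3 \cdot 2}{9} = \frac{1}{9} \cdot 6 = \frac{2}{3} \approx 0.66667$)
$L 46 \left(-44\right) = \frac{2}{3} \cdot 46 \left(-44\right) = \frac{92}{3} \left(-44\right) = - \frac{4048}{3}$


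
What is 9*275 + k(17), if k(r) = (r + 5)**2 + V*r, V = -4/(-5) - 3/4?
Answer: 59197/20 ≈ 2959.9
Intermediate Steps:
V = 1/20 (V = -4*(-1/5) - 3*1/4 = 4/5 - 3/4 = 1/20 ≈ 0.050000)
k(r) = (5 + r)**2 + r/20 (k(r) = (r + 5)**2 + r/20 = (5 + r)**2 + r/20)
9*275 + k(17) = 9*275 + ((5 + 17)**2 + (1/20)*17) = 2475 + (22**2 + 17/20) = 2475 + (484 + 17/20) = 2475 + 9697/20 = 59197/20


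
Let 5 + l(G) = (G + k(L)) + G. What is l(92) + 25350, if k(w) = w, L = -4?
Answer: 25525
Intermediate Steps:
l(G) = -9 + 2*G (l(G) = -5 + ((G - 4) + G) = -5 + ((-4 + G) + G) = -5 + (-4 + 2*G) = -9 + 2*G)
l(92) + 25350 = (-9 + 2*92) + 25350 = (-9 + 184) + 25350 = 175 + 25350 = 25525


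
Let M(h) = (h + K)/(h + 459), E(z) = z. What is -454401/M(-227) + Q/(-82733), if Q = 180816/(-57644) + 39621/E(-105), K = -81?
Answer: 157112295165004657/459022126255 ≈ 3.4228e+5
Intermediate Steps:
M(h) = (-81 + h)/(459 + h) (M(h) = (h - 81)/(h + 459) = (-81 + h)/(459 + h))
Q = -191908217/504385 (Q = 180816/(-57644) + 39621/(-105) = 180816*(-1/57644) + 39621*(-1/105) = -45204/14411 - 13207/35 = -191908217/504385 ≈ -380.48)
-454401/M(-227) + Q/(-82733) = -454401*(459 - 227)/(-81 - 227) - 191908217/504385/(-82733) = -454401/(-308/232) - 191908217/504385*(-1/82733) = -454401/((1/232)*(-308)) + 191908217/41729284205 = -454401/(-77/58) + 191908217/41729284205 = -454401*(-58/77) + 191908217/41729284205 = 26355258/77 + 191908217/41729284205 = 157112295165004657/459022126255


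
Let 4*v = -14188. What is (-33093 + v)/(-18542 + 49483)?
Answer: -36640/30941 ≈ -1.1842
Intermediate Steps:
v = -3547 (v = (1/4)*(-14188) = -3547)
(-33093 + v)/(-18542 + 49483) = (-33093 - 3547)/(-18542 + 49483) = -36640/30941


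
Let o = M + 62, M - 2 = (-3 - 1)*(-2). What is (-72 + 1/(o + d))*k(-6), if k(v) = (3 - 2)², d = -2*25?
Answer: -1583/22 ≈ -71.955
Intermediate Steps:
d = -50
M = 10 (M = 2 + (-3 - 1)*(-2) = 2 - 4*(-2) = 2 + 8 = 10)
o = 72 (o = 10 + 62 = 72)
k(v) = 1 (k(v) = 1² = 1)
(-72 + 1/(o + d))*k(-6) = (-72 + 1/(72 - 50))*1 = (-72 + 1/22)*1 = -1583/22*1 = -1583/22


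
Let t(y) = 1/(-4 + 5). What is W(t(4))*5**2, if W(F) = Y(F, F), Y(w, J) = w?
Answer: 25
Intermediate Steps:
t(y) = 1 (t(y) = 1/1 = 1)
W(F) = F
W(t(4))*5**2 = 1*5**2 = 1*25 = 25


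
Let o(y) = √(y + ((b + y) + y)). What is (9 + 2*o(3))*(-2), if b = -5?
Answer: -26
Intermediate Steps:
o(y) = √(-5 + 3*y) (o(y) = √(y + ((-5 + y) + y)) = √(y + (-5 + 2*y)) = √(-5 + 3*y))
(9 + 2*o(3))*(-2) = (9 + 2*√(-5 + 3*3))*(-2) = (9 + 2*√(-5 + 9))*(-2) = (9 + 2*√4)*(-2) = (9 + 2*2)*(-2) = (9 + 4)*(-2) = 13*(-2) = -26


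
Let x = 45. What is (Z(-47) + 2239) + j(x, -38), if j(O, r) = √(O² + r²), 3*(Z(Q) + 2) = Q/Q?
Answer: 6712/3 + √3469 ≈ 2296.2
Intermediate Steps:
Z(Q) = -5/3 (Z(Q) = -2 + (Q/Q)/3 = -2 + (⅓)*1 = -2 + ⅓ = -5/3)
(Z(-47) + 2239) + j(x, -38) = (-5/3 + 2239) + √(45² + (-38)²) = 6712/3 + √(2025 + 1444) = 6712/3 + √3469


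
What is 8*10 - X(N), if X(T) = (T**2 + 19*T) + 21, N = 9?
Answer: -193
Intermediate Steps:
X(T) = 21 + T**2 + 19*T
8*10 - X(N) = 8*10 - (21 + 9**2 + 19*9) = 80 - (21 + 81 + 171) = 80 - 1*273 = 80 - 273 = -193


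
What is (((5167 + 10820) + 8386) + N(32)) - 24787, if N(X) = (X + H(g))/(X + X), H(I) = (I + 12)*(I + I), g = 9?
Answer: -13043/32 ≈ -407.59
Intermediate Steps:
H(I) = 2*I*(12 + I) (H(I) = (12 + I)*(2*I) = 2*I*(12 + I))
N(X) = (378 + X)/(2*X) (N(X) = (X + 2*9*(12 + 9))/(X + X) = (X + 2*9*21)/((2*X)) = (X + 378)*(1/(2*X)) = (378 + X)*(1/(2*X)) = (378 + X)/(2*X))
(((5167 + 10820) + 8386) + N(32)) - 24787 = (((5167 + 10820) + 8386) + (½)*(378 + 32)/32) - 24787 = ((15987 + 8386) + (½)*(1/32)*410) - 24787 = (24373 + 205/32) - 24787 = 780141/32 - 24787 = -13043/32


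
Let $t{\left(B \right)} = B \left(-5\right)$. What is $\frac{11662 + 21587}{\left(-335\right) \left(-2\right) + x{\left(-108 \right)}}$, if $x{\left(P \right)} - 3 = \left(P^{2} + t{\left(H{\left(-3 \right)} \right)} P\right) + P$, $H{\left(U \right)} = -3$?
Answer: $\frac{33249}{10609} \approx 3.134$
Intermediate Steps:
$t{\left(B \right)} = - 5 B$
$x{\left(P \right)} = 3 + P^{2} + 16 P$ ($x{\left(P \right)} = 3 + \left(\left(P^{2} + \left(-5\right) \left(-3\right) P\right) + P\right) = 3 + \left(\left(P^{2} + 15 P\right) + P\right) = 3 + \left(P^{2} + 16 P\right) = 3 + P^{2} + 16 P$)
$\frac{11662 + 21587}{\left(-335\right) \left(-2\right) + x{\left(-108 \right)}} = \frac{11662 + 21587}{\left(-335\right) \left(-2\right) + \left(3 + \left(-108\right)^{2} + 16 \left(-108\right)\right)} = \frac{33249}{670 + \left(3 + 11664 - 1728\right)} = \frac{33249}{670 + 9939} = \frac{33249}{10609}$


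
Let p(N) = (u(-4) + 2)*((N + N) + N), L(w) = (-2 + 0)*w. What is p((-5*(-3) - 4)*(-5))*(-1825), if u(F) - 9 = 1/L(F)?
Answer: 26800125/8 ≈ 3.3500e+6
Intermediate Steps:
L(w) = -2*w
u(F) = 9 - 1/(2*F) (u(F) = 9 + 1/(-2*F) = 9 - 1/(2*F))
p(N) = 267*N/8 (p(N) = ((9 - ½/(-4)) + 2)*((N + N) + N) = ((9 - ½*(-¼)) + 2)*(2*N + N) = ((9 + ⅛) + 2)*(3*N) = (73/8 + 2)*(3*N) = 89*(3*N)/8 = 267*N/8)
p((-5*(-3) - 4)*(-5))*(-1825) = (267*((-5*(-3) - 4)*(-5))/8)*(-1825) = (267*((15 - 4)*(-5))/8)*(-1825) = (267*(11*(-5))/8)*(-1825) = ((267/8)*(-55))*(-1825) = -14685/8*(-1825) = 26800125/8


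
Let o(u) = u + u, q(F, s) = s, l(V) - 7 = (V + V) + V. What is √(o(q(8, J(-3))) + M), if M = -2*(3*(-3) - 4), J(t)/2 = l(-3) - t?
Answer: √30 ≈ 5.4772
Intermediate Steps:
l(V) = 7 + 3*V (l(V) = 7 + ((V + V) + V) = 7 + (2*V + V) = 7 + 3*V)
J(t) = -4 - 2*t (J(t) = 2*((7 + 3*(-3)) - t) = 2*((7 - 9) - t) = 2*(-2 - t) = -4 - 2*t)
o(u) = 2*u
M = 26 (M = -2*(-9 - 4) = -2*(-13) = 26)
√(o(q(8, J(-3))) + M) = √(2*(-4 - 2*(-3)) + 26) = √(2*(-4 + 6) + 26) = √(2*2 + 26) = √(4 + 26) = √30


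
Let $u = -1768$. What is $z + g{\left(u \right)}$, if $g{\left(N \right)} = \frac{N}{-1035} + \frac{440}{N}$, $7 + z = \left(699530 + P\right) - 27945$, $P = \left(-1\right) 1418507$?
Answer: $- \frac{170848471012}{228735} \approx -7.4693 \cdot 10^{5}$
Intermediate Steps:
$P = -1418507$
$z = -746929$ ($z = -7 + \left(\left(699530 - 1418507\right) - 27945\right) = -7 - 746922 = -746929$)
$g{\left(N \right)} = \frac{440}{N} - \frac{N}{1035}$ ($g{\left(N \right)} = N \left(- \frac{1}{1035}\right) + \frac{440}{N} = - \frac{N}{1035} + \frac{440}{N} = \frac{440}{N} - \frac{N}{1035}$)
$z + g{\left(u \right)} = -746929 + \left(\frac{440}{-1768} - - \frac{1768}{1035}\right) = -746929 + \left(440 \left(- \frac{1}{1768}\right) + \frac{1768}{1035}\right) = -746929 + \left(- \frac{55}{221} + \frac{1768}{1035}\right) = -746929 + \frac{333803}{228735} = - \frac{170848471012}{228735}$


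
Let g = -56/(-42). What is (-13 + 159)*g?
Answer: 584/3 ≈ 194.67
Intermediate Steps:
g = 4/3 (g = -56*(-1/42) = 4/3 ≈ 1.3333)
(-13 + 159)*g = (-13 + 159)*(4/3) = 146*(4/3) = 584/3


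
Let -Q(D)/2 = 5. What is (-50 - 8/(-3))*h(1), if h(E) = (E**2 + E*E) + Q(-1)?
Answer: 1136/3 ≈ 378.67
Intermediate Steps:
Q(D) = -10 (Q(D) = -2*5 = -10)
h(E) = -10 + 2*E**2 (h(E) = (E**2 + E*E) - 10 = (E**2 + E**2) - 10 = 2*E**2 - 10 = -10 + 2*E**2)
(-50 - 8/(-3))*h(1) = (-50 - 8/(-3))*(-10 + 2*1**2) = (-50 - 8*(-1/3))*(-10 + 2*1) = (-50 + 8/3)*(-10 + 2) = -142/3*(-8) = 1136/3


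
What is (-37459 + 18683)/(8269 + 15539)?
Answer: -2347/2976 ≈ -0.78864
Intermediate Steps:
(-37459 + 18683)/(8269 + 15539) = -18776/23808 = -18776*1/23808 = -2347/2976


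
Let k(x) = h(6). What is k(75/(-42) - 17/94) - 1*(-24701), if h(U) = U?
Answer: 24707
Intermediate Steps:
k(x) = 6
k(75/(-42) - 17/94) - 1*(-24701) = 6 - 1*(-24701) = 6 + 24701 = 24707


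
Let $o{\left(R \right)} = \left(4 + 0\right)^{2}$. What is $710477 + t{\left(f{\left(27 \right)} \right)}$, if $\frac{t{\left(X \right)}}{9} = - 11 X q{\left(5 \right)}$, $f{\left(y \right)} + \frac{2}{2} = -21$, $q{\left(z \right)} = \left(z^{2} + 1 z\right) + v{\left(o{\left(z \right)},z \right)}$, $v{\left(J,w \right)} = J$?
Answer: $810665$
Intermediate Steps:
$o{\left(R \right)} = 16$ ($o{\left(R \right)} = 4^{2} = 16$)
$q{\left(z \right)} = 16 + z + z^{2}$ ($q{\left(z \right)} = \left(z^{2} + 1 z\right) + 16 = \left(z^{2} + z\right) + 16 = \left(z + z^{2}\right) + 16 = 16 + z + z^{2}$)
$f{\left(y \right)} = -22$ ($f{\left(y \right)} = -1 - 21 = -22$)
$t{\left(X \right)} = - 4554 X$ ($t{\left(X \right)} = 9 - 11 X \left(16 + 5 + 5^{2}\right) = 9 - 11 X \left(16 + 5 + 25\right) = 9 - 11 X 46 = 9 \left(- 506 X\right) = - 4554 X$)
$710477 + t{\left(f{\left(27 \right)} \right)} = 710477 - -100188 = 710477 + 100188 = 810665$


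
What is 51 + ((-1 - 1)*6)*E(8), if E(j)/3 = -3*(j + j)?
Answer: 1779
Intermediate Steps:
E(j) = -18*j (E(j) = 3*(-3*(j + j)) = 3*(-6*j) = -18*j)
51 + ((-1 - 1)*6)*E(8) = 51 + ((-1 - 1)*6)*(-18*8) = 51 - 2*6*(-144) = 51 - 12*(-144) = 51 + 1728 = 1779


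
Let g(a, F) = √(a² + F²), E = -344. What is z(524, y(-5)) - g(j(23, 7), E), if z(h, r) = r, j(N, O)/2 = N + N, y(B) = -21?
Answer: -21 - 20*√317 ≈ -377.09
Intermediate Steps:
j(N, O) = 4*N (j(N, O) = 2*(N + N) = 2*(2*N) = 4*N)
g(a, F) = √(F² + a²)
z(524, y(-5)) - g(j(23, 7), E) = -21 - √((-344)² + (4*23)²) = -21 - √(118336 + 92²) = -21 - √(118336 + 8464) = -21 - √126800 = -21 - 20*√317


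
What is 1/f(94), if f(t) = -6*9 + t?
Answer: 1/40 ≈ 0.025000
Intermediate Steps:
f(t) = -54 + t
1/f(94) = 1/(-54 + 94) = 1/40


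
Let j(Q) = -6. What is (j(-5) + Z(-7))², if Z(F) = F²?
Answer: 1849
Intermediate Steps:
(j(-5) + Z(-7))² = (-6 + (-7)²)² = (-6 + 49)² = 43² = 1849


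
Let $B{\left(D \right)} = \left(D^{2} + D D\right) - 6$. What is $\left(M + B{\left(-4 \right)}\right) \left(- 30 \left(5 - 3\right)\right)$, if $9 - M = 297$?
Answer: $15720$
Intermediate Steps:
$M = -288$ ($M = 9 - 297 = -288$)
$B{\left(D \right)} = -6 + 2 D^{2}$ ($B{\left(D \right)} = \left(D^{2} + D^{2}\right) - 6 = 2 D^{2} - 6 = -6 + 2 D^{2}$)
$\left(M + B{\left(-4 \right)}\right) \left(- 30 \left(5 - 3\right)\right) = \left(-288 - \left(6 - 2 \left(-4\right)^{2}\right)\right) \left(- 30 \left(5 - 3\right)\right) = \left(-288 + \left(-6 + 2 \cdot 16\right)\right) \left(- 30 \left(5 - 3\right)\right) = \left(-288 + \left(-6 + 32\right)\right) \left(\left(-30\right) 2\right) = \left(-288 + 26\right) \left(-60\right) = \left(-262\right) \left(-60\right) = 15720$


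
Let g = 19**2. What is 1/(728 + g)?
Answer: 1/1089 ≈ 0.00091827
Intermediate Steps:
g = 361
1/(728 + g) = 1/(728 + 361) = 1/1089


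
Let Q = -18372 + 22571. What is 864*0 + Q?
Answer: 4199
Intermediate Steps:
Q = 4199
864*0 + Q = 864*0 + 4199 = 0 + 4199 = 4199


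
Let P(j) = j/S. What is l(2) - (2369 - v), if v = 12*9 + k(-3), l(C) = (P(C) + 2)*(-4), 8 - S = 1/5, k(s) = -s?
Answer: -88414/39 ≈ -2267.0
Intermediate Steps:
S = 39/5 (S = 8 - 1/5 = 39/5 ≈ 7.8000)
P(j) = 5*j/39 (P(j) = j/(39/5) = j*(5/39) = 5*j/39)
l(C) = -8 - 20*C/39 (l(C) = (5*C/39 + 2)*(-4) = (2 + 5*C/39)*(-4) = -8 - 20*C/39)
v = 111 (v = 12*9 - 1*(-3) = 108 + 3 = 111)
l(2) - (2369 - v) = (-8 - 20/39*2) - (2369 - 1*111) = (-8 - 40/39) - (2369 - 111) = -352/39 - 1*2258 = -352/39 - 2258 = -88414/39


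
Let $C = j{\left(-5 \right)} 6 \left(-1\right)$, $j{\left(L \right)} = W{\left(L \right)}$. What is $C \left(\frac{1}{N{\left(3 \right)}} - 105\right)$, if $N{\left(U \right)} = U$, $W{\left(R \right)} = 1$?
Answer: $628$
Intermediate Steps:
$j{\left(L \right)} = 1$
$C = -6$ ($C = 1 \cdot 6 \left(-1\right) = 6 \left(-1\right) = -6$)
$C \left(\frac{1}{N{\left(3 \right)}} - 105\right) = - 6 \left(\frac{1}{3} - 105\right) = \left(-6\right) \left(- \frac{314}{3}\right) = 628$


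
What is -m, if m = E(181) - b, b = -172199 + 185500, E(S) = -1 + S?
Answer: 13121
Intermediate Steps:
b = 13301
m = -13121 (m = (-1 + 181) - 1*13301 = 180 - 13301 = -13121)
-m = -1*(-13121) = 13121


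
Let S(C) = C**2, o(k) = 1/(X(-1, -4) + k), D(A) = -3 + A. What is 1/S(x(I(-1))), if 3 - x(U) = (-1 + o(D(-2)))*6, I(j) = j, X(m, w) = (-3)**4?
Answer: 1444/114921 ≈ 0.012565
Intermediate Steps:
X(m, w) = 81
o(k) = 1/(81 + k)
x(U) = 339/38 (x(U) = 3 - (-1 + 1/(81 + (-3 - 2)))*6 = 3 - (-1 + 1/(81 - 5))*6 = 3 - (-1 + 1/76)*6 = 3 - (-75)*6/76 = 3 - 1*(-225/38) = 3 + 225/38 = 339/38)
1/S(x(I(-1))) = 1/((339/38)**2) = 1/(114921/1444) = 1444/114921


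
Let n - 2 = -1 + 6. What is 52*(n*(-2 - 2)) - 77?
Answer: -1533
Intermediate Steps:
n = 7 (n = 2 + (-1 + 6) = 2 + 5 = 7)
52*(n*(-2 - 2)) - 77 = 52*(7*(-2 - 2)) - 77 = 52*(7*(-4)) - 77 = 52*(-28) - 77 = -1456 - 77 = -1533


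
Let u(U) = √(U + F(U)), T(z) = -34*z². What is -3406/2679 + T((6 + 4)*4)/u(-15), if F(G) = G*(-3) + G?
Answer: -3406/2679 - 10880*√15/3 ≈ -14047.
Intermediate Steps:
F(G) = -2*G (F(G) = -3*G + G = -2*G)
u(U) = √(-U) (u(U) = √(U - 2*U) = √(-U))
-3406/2679 + T((6 + 4)*4)/u(-15) = -3406/2679 + (-34*16*(6 + 4)²)/(√(-1*(-15))) = -3406*1/2679 + (-34*(10*4)²)/(√15) = -3406/2679 + (-34*40²)*(√15/15) = -3406/2679 + (-34*1600)*(√15/15) = -3406/2679 - 10880*√15/3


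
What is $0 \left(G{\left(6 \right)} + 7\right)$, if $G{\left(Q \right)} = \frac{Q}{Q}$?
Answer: $0$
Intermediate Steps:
$G{\left(Q \right)} = 1$
$0 \left(G{\left(6 \right)} + 7\right) = 0 \left(1 + 7\right) = 0 \cdot 8 = 0$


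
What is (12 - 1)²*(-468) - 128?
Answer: -56756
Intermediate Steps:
(12 - 1)²*(-468) - 128 = 11²*(-468) - 128 = 121*(-468) - 128 = -56628 - 128 = -56756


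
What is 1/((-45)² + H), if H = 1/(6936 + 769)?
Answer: 7705/15602626 ≈ 0.00049383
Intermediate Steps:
H = 1/7705 ≈ 0.00012979
1/((-45)² + H) = 1/((-45)² + 1/7705) = 1/(2025 + 1/7705) = 1/(15602626/7705) = 7705/15602626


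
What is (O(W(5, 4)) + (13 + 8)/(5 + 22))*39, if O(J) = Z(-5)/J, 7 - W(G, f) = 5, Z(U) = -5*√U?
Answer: 91/3 - 195*I*√5/2 ≈ 30.333 - 218.02*I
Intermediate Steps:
W(G, f) = 2 (W(G, f) = 7 - 1*5 = 7 - 5 = 2)
O(J) = -5*I*√5/J (O(J) = (-5*I*√5)/J = -5*I*√5/J)
(O(W(5, 4)) + (13 + 8)/(5 + 22))*39 = (-5*I*√5/2 + (13 + 8)/(5 + 22))*39 = (-5*I*√5*½ + 21/27)*39 = (-5*I*√5/2 + 21*(1/27))*39 = (-5*I*√5/2 + 7/9)*39 = (7/9 - 5*I*√5/2)*39 = 91/3 - 195*I*√5/2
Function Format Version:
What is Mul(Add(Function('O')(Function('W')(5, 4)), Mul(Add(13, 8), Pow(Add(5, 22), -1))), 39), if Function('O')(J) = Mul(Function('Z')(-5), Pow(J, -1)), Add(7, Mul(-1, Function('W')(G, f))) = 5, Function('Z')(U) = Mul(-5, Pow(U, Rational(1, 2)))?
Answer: Add(Rational(91, 3), Mul(Rational(-195, 2), I, Pow(5, Rational(1, 2)))) ≈ Add(30.333, Mul(-218.02, I))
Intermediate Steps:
Function('W')(G, f) = 2 (Function('W')(G, f) = Add(7, Mul(-1, 5)) = Add(7, -5) = 2)
Function('O')(J) = Mul(-5, I, Pow(5, Rational(1, 2)), Pow(J, -1)) (Function('O')(J) = Mul(Mul(-5, Pow(-5, Rational(1, 2))), Pow(J, -1)) = Mul(Mul(-5, Mul(I, Pow(5, Rational(1, 2)))), Pow(J, -1)) = Mul(Mul(-5, I, Pow(5, Rational(1, 2))), Pow(J, -1)) = Mul(-5, I, Pow(5, Rational(1, 2)), Pow(J, -1)))
Mul(Add(Function('O')(Function('W')(5, 4)), Mul(Add(13, 8), Pow(Add(5, 22), -1))), 39) = Mul(Add(Mul(-5, I, Pow(5, Rational(1, 2)), Pow(2, -1)), Mul(Add(13, 8), Pow(Add(5, 22), -1))), 39) = Mul(Add(Mul(-5, I, Pow(5, Rational(1, 2)), Rational(1, 2)), Mul(21, Pow(27, -1))), 39) = Mul(Add(Mul(Rational(-5, 2), I, Pow(5, Rational(1, 2))), Mul(21, Rational(1, 27))), 39) = Mul(Add(Mul(Rational(-5, 2), I, Pow(5, Rational(1, 2))), Rational(7, 9)), 39) = Mul(Add(Rational(7, 9), Mul(Rational(-5, 2), I, Pow(5, Rational(1, 2)))), 39) = Add(Rational(91, 3), Mul(Rational(-195, 2), I, Pow(5, Rational(1, 2))))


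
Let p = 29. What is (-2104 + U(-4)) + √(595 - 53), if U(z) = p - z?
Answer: -2071 + √542 ≈ -2047.7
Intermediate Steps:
U(z) = 29 - z
(-2104 + U(-4)) + √(595 - 53) = (-2104 + (29 - 1*(-4))) + √(595 - 53) = (-2104 + (29 + 4)) + √542 = (-2104 + 33) + √542 = -2071 + √542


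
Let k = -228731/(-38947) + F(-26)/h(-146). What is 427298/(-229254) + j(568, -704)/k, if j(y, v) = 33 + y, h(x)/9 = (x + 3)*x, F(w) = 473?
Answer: 44997437600242571/448060627336701 ≈ 100.43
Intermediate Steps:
h(x) = 9*x*(3 + x) (h(x) = 9*((x + 3)*x) = 9*((3 + x)*x) = 9*(x*(3 + x)) = 9*x*(3 + x))
k = 3908857663/665292654 (k = -228731/(-38947) + 473/((9*(-146)*(3 - 146))) = -228731*(-1/38947) + 473/((9*(-146)*(-143))) = 228731/38947 + 473/187902 = 228731/38947 + 473*(1/187902) = 228731/38947 + 43/17082 = 3908857663/665292654 ≈ 5.8754)
427298/(-229254) + j(568, -704)/k = 427298/(-229254) + (33 + 568)/(3908857663/665292654) = 427298*(-1/229254) + 601*(665292654/3908857663) = -213649/114627 + 399840885054/3908857663 = 44997437600242571/448060627336701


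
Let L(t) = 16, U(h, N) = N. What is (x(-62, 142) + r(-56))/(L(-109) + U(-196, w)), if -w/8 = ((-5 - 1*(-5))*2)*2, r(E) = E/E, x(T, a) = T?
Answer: -61/16 ≈ -3.8125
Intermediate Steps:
r(E) = 1
w = 0 (w = -8*(-5 - 1*(-5))*2*2 = -8*(-5 + 5)*2*2 = -8*0*2*2 = -0*2 = -8*0 = 0)
(x(-62, 142) + r(-56))/(L(-109) + U(-196, w)) = (-62 + 1)/(16 + 0) = -61/16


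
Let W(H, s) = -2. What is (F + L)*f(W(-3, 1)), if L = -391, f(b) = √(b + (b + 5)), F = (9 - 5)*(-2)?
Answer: -399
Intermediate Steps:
F = -8 (F = 4*(-2) = -8)
f(b) = √(5 + 2*b) (f(b) = √(b + (5 + b)) = √(5 + 2*b))
(F + L)*f(W(-3, 1)) = (-8 - 391)*√(5 + 2*(-2)) = -399*√(5 - 4) = -399*√1 = -399*1 = -399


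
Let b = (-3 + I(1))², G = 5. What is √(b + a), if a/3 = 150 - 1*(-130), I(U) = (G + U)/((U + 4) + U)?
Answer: 2*√211 ≈ 29.052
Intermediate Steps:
I(U) = (5 + U)/(4 + 2*U) (I(U) = (5 + U)/((U + 4) + U) = (5 + U)/((4 + U) + U) = (5 + U)/(4 + 2*U))
a = 840 (a = 3*(150 - 1*(-130)) = 3*(150 + 130) = 3*280 = 840)
b = 4 (b = (-3 + (5 + 1)/(2*(2 + 1)))² = (-3 + (½)*6/3)² = (-3 + (½)*(⅓)*6)² = (-3 + 1)² = (-2)² = 4)
√(b + a) = √(4 + 840) = √844 = 2*√211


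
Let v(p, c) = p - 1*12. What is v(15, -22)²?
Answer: 9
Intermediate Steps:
v(p, c) = -12 + p (v(p, c) = p - 12 = -12 + p)
v(15, -22)² = (-12 + 15)² = 3² = 9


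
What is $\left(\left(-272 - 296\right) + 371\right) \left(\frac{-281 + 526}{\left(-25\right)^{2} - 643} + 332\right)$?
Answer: $- \frac{1129007}{18} \approx -62723.0$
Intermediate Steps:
$\left(\left(-272 - 296\right) + 371\right) \left(\frac{-281 + 526}{\left(-25\right)^{2} - 643} + 332\right) = \left(-568 + 371\right) \left(\frac{245}{625 - 643} + 332\right) = - 197 \left(\frac{245}{-18} + 332\right) = - 197 \left(245 \left(- \frac{1}{18}\right) + 332\right) = - 197 \left(- \frac{245}{18} + 332\right) = \left(-197\right) \frac{5731}{18} = - \frac{1129007}{18}$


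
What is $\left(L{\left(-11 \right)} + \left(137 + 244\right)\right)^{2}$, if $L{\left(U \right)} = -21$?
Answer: $129600$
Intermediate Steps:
$\left(L{\left(-11 \right)} + \left(137 + 244\right)\right)^{2} = \left(-21 + \left(137 + 244\right)\right)^{2} = \left(-21 + 381\right)^{2} = 360^{2} = 129600$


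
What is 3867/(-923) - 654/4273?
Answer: -17127333/3943979 ≈ -4.3427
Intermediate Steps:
3867/(-923) - 654/4273 = 3867*(-1/923) - 654*1/4273 = -3867/923 - 654/4273 = -17127333/3943979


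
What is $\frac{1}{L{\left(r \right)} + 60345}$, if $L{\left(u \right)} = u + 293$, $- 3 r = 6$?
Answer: $\frac{1}{60636} \approx 1.6492 \cdot 10^{-5}$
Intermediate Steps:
$r = -2$ ($r = \left(- \frac{1}{3}\right) 6 = -2$)
$L{\left(u \right)} = 293 + u$
$\frac{1}{L{\left(r \right)} + 60345} = \frac{1}{\left(293 - 2\right) + 60345} = \frac{1}{291 + 60345} = \frac{1}{60636}$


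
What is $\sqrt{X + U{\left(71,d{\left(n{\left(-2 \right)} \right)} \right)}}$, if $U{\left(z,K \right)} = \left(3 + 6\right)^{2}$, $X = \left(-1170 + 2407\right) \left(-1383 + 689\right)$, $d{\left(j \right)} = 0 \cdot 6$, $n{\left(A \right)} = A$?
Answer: $i \sqrt{858397} \approx 926.5 i$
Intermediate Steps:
$d{\left(j \right)} = 0$
$X = -858478$ ($X = 1237 \left(-694\right) = -858478$)
$U{\left(z,K \right)} = 81$ ($U{\left(z,K \right)} = 9^{2} = 81$)
$\sqrt{X + U{\left(71,d{\left(n{\left(-2 \right)} \right)} \right)}} = \sqrt{-858478 + 81} = \sqrt{-858397} = i \sqrt{858397}$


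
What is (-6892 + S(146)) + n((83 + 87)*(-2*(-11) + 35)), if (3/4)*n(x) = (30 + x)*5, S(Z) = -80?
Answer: 57828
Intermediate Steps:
n(x) = 200 + 20*x/3 (n(x) = 4*((30 + x)*5)/3 = 4*(150 + 5*x)/3 = 200 + 20*x/3)
(-6892 + S(146)) + n((83 + 87)*(-2*(-11) + 35)) = (-6892 - 80) + (200 + 20*((83 + 87)*(-2*(-11) + 35))/3) = -6972 + (200 + 20*(170*(22 + 35))/3) = -6972 + (200 + 20*(170*57)/3) = -6972 + (200 + (20/3)*9690) = -6972 + (200 + 64600) = -6972 + 64800 = 57828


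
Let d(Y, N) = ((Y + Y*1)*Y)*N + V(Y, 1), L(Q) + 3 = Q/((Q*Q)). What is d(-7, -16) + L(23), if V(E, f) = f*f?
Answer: -36109/23 ≈ -1570.0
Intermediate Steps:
V(E, f) = f²
L(Q) = -3 + 1/Q (L(Q) = -3 + Q/((Q*Q)) = -3 + Q/(Q²) = -3 + Q/Q² = -3 + 1/Q)
d(Y, N) = 1 + 2*N*Y² (d(Y, N) = ((Y + Y*1)*Y)*N + 1² = ((Y + Y)*Y)*N + 1 = ((2*Y)*Y)*N + 1 = (2*Y²)*N + 1 = 2*N*Y² + 1 = 1 + 2*N*Y²)
d(-7, -16) + L(23) = (1 + 2*(-16)*(-7)²) + (-3 + 1/23) = (1 + 2*(-16)*49) + (-3 + 1/23) = (1 - 1568) - 68/23 = -1567 - 68/23 = -36109/23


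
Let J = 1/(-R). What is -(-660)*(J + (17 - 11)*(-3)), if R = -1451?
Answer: -17237220/1451 ≈ -11880.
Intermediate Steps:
J = 1/1451 (J = 1/(-1*(-1451)) = 1/1451 ≈ 0.00068918)
-(-660)*(J + (17 - 11)*(-3)) = -(-660)*(1/1451 + (17 - 11)*(-3)) = -(-660)*(1/1451 + 6*(-3)) = -(-660)*(1/1451 - 18) = -(-660)*(-26117)/1451 = -1*17237220/1451 = -17237220/1451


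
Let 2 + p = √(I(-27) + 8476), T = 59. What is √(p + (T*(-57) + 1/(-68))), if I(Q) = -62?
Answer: √(-3889957 + 1156*√8414)/34 ≈ 57.213*I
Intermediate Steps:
p = -2 + √8414 (p = -2 + √(-62 + 8476) = -2 + √8414 ≈ 89.728)
√(p + (T*(-57) + 1/(-68))) = √((-2 + √8414) + (59*(-57) + 1/(-68))) = √((-2 + √8414) + (-3363 - 1/68)) = √((-2 + √8414) - 228685/68) = √(-228821/68 + √8414)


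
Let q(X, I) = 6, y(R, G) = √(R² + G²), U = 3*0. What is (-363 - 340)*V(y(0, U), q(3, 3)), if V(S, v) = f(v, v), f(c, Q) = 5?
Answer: -3515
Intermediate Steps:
U = 0
y(R, G) = √(G² + R²)
V(S, v) = 5
(-363 - 340)*V(y(0, U), q(3, 3)) = (-363 - 340)*5 = -703*5 = -3515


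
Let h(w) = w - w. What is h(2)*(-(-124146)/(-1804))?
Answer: 0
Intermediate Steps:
h(w) = 0
h(2)*(-(-124146)/(-1804)) = 0*(-(-124146)/(-1804)) = 0*(-(-124146)*(-1)/1804) = 0*(-99*57/82) = 0*(-5643/82) = 0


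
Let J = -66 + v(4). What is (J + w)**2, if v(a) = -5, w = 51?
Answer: 400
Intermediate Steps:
J = -71 (J = -66 - 5 = -71)
(J + w)**2 = (-71 + 51)**2 = (-20)**2 = 400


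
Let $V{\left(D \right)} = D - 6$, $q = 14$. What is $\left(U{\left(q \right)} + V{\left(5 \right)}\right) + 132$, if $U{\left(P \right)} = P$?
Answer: $145$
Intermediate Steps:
$V{\left(D \right)} = -6 + D$ ($V{\left(D \right)} = D - 6 = -6 + D$)
$\left(U{\left(q \right)} + V{\left(5 \right)}\right) + 132 = \left(14 + \left(-6 + 5\right)\right) + 132 = \left(14 - 1\right) + 132 = 13 + 132 = 145$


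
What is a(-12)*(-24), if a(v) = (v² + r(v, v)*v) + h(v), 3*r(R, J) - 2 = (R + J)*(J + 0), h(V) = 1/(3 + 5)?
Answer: 24381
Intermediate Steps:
h(V) = ⅛ (h(V) = 1/8 = ⅛)
r(R, J) = ⅔ + J*(J + R)/3 (r(R, J) = ⅔ + ((R + J)*(J + 0))/3 = ⅔ + ((J + R)*J)/3 = ⅔ + (J*(J + R))/3 = ⅔ + J*(J + R)/3)
a(v) = ⅛ + v² + v*(⅔ + 2*v²/3) (a(v) = (v² + (⅔ + v²/3 + v*v/3)*v) + ⅛ = (v² + (⅔ + v²/3 + v²/3)*v) + ⅛ = (v² + (⅔ + 2*v²/3)*v) + ⅛ = (v² + v*(⅔ + 2*v²/3)) + ⅛ = ⅛ + v² + v*(⅔ + 2*v²/3))
a(-12)*(-24) = (⅛ + (-12)² + (⅔)*(-12)*(1 + (-12)²))*(-24) = (⅛ + 144 + (⅔)*(-12)*(1 + 144))*(-24) = (⅛ + 144 + (⅔)*(-12)*145)*(-24) = (⅛ + 144 - 1160)*(-24) = -8127/8*(-24) = 24381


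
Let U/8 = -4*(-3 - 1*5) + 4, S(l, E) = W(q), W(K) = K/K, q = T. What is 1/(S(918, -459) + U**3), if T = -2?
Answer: 1/23887873 ≈ 4.1862e-8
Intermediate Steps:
q = -2
W(K) = 1
S(l, E) = 1
U = 288 (U = 8*(-4*(-3 - 1*5) + 4) = 8*(-4*(-3 - 5) + 4) = 8*(-4*(-8) + 4) = 8*(32 + 4) = 8*36 = 288)
1/(S(918, -459) + U**3) = 1/(1 + 288**3) = 1/(1 + 23887872) = 1/23887873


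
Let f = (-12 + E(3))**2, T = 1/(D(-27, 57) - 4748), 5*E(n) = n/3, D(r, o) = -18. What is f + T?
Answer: 16590421/119150 ≈ 139.24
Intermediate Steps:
E(n) = n/15 (E(n) = (n/3)/5 = n/15)
T = -1/4766 (T = 1/(-18 - 4748) = 1/(-4766) = -1/4766 ≈ -0.00020982)
f = 3481/25 (f = (-12 + (1/15)*3)**2 = (-12 + 1/5)**2 = (-59/5)**2 = 3481/25 ≈ 139.24)
f + T = 3481/25 - 1/4766 = 16590421/119150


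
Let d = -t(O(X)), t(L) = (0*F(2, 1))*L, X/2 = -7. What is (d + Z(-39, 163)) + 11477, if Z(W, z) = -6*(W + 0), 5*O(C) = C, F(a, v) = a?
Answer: 11711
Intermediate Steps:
X = -14 (X = 2*(-7) = -14)
O(C) = C/5
Z(W, z) = -6*W
t(L) = 0 (t(L) = (0*2)*L = 0*L = 0)
d = 0 (d = -1*0 = 0)
(d + Z(-39, 163)) + 11477 = (0 - 6*(-39)) + 11477 = (0 + 234) + 11477 = 234 + 11477 = 11711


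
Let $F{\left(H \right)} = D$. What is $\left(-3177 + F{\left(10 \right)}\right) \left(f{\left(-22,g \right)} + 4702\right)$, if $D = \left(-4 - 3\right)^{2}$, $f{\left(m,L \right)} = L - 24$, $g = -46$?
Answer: $-14488896$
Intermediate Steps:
$f{\left(m,L \right)} = -24 + L$
$D = 49$ ($D = \left(-7\right)^{2} = 49$)
$F{\left(H \right)} = 49$
$\left(-3177 + F{\left(10 \right)}\right) \left(f{\left(-22,g \right)} + 4702\right) = \left(-3177 + 49\right) \left(\left(-24 - 46\right) + 4702\right) = - 3128 \left(-70 + 4702\right) = \left(-3128\right) 4632 = -14488896$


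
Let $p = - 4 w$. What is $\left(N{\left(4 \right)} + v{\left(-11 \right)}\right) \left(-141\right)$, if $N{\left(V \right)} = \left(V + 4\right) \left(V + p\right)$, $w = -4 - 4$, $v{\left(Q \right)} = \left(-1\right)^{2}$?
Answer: $-40749$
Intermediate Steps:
$v{\left(Q \right)} = 1$
$w = -8$
$p = 32$ ($p = \left(-4\right) \left(-8\right) = 32$)
$N{\left(V \right)} = \left(4 + V\right) \left(32 + V\right)$ ($N{\left(V \right)} = \left(V + 4\right) \left(V + 32\right) = \left(4 + V\right) \left(32 + V\right)$)
$\left(N{\left(4 \right)} + v{\left(-11 \right)}\right) \left(-141\right) = \left(\left(128 + 4^{2} + 36 \cdot 4\right) + 1\right) \left(-141\right) = \left(\left(128 + 16 + 144\right) + 1\right) \left(-141\right) = \left(288 + 1\right) \left(-141\right) = 289 \left(-141\right) = -40749$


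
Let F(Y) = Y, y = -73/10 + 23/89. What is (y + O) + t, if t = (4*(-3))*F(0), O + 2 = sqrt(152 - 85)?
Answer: -8047/890 + sqrt(67) ≈ -0.85622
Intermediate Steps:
y = -6267/890 (y = -73*1/10 + 23*(1/89) = -73/10 + 23/89 = -6267/890 ≈ -7.0416)
O = -2 + sqrt(67) (O = -2 + sqrt(152 - 85) = -2 + sqrt(67) ≈ 6.1854)
t = 0 (t = (4*(-3))*0 = -12*0 = 0)
(y + O) + t = (-6267/890 + (-2 + sqrt(67))) + 0 = (-8047/890 + sqrt(67)) + 0 = -8047/890 + sqrt(67)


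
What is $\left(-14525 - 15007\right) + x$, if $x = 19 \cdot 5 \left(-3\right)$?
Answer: $-29817$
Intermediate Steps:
$x = -285$ ($x = 95 \left(-3\right) = -285$)
$\left(-14525 - 15007\right) + x = \left(-14525 - 15007\right) - 285 = -29532 - 285 = -29817$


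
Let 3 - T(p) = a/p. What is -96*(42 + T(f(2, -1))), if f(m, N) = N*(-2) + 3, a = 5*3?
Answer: -4032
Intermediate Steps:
a = 15
f(m, N) = 3 - 2*N (f(m, N) = -2*N + 3 = 3 - 2*N)
T(p) = 3 - 15/p
-96*(42 + T(f(2, -1))) = -96*(42 + (3 - 15/(3 - 2*(-1)))) = -96*(42 + (3 - 15/(3 + 2))) = -96*(42 + (3 - 15/5)) = -96*(42 + (3 - 15*⅕)) = -96*(42 + (3 - 3)) = -96*(42 + 0) = -96*42 = -4032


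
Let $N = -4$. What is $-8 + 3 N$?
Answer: $-20$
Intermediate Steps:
$-8 + 3 N = -8 + 3 \left(-4\right) = -8 - 12 = -20$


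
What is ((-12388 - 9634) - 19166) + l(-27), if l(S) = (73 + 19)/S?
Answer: -1112168/27 ≈ -41191.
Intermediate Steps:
l(S) = 92/S
((-12388 - 9634) - 19166) + l(-27) = ((-12388 - 9634) - 19166) + 92/(-27) = (-22022 - 19166) + 92*(-1/27) = -41188 - 92/27 = -1112168/27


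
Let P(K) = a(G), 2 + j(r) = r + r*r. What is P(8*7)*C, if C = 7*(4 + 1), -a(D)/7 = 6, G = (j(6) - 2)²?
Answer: -1470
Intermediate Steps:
j(r) = -2 + r + r² (j(r) = -2 + (r + r*r) = -2 + (r + r²) = -2 + r + r²)
G = 1444 (G = ((-2 + 6 + 6²) - 2)² = ((-2 + 6 + 36) - 2)² = (40 - 2)² = 38² = 1444)
a(D) = -42 (a(D) = -7*6 = -42)
P(K) = -42
C = 35 (C = 7*5 = 35)
P(8*7)*C = -42*35 = -1470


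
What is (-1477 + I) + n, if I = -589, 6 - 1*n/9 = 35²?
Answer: -13037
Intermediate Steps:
n = -10971 (n = 54 - 9*35² = 54 - 9*1225 = 54 - 11025 = -10971)
(-1477 + I) + n = (-1477 - 589) - 10971 = -2066 - 10971 = -13037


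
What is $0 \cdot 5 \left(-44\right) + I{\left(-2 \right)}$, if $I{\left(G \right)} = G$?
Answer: $-2$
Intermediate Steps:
$0 \cdot 5 \left(-44\right) + I{\left(-2 \right)} = 0 \cdot 5 \left(-44\right) - 2 = 0 \left(-44\right) - 2 = 0 - 2 = -2$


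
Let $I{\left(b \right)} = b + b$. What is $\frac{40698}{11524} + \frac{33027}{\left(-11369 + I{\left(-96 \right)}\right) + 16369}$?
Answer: $\frac{144069783}{13851848} \approx 10.401$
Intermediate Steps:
$I{\left(b \right)} = 2 b$
$\frac{40698}{11524} + \frac{33027}{\left(-11369 + I{\left(-96 \right)}\right) + 16369} = \frac{40698}{11524} + \frac{33027}{\left(-11369 + 2 \left(-96\right)\right) + 16369} = 40698 \cdot \frac{1}{11524} + \frac{33027}{\left(-11369 - 192\right) + 16369} = \frac{20349}{5762} + \frac{33027}{-11561 + 16369} = \frac{20349}{5762} + \frac{33027}{4808} = \frac{144069783}{13851848}$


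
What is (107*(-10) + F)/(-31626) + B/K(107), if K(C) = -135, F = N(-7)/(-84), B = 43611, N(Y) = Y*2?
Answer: -43780859/135540 ≈ -323.01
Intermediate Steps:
N(Y) = 2*Y
F = ⅙ (F = (2*(-7))/(-84) = -14*(-1/84) = ⅙ ≈ 0.16667)
(107*(-10) + F)/(-31626) + B/K(107) = (107*(-10) + ⅙)/(-31626) + 43611/(-135) = (-1070 + ⅙)*(-1/31626) + 43611*(-1/135) = -6419/6*(-1/31626) - 14537/45 = 917/27108 - 14537/45 = -43780859/135540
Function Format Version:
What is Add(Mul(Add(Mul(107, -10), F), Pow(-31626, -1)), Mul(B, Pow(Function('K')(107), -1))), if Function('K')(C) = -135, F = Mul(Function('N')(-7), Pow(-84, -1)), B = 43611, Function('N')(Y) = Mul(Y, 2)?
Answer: Rational(-43780859, 135540) ≈ -323.01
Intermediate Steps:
Function('N')(Y) = Mul(2, Y)
F = Rational(1, 6) (F = Mul(Mul(2, -7), Pow(-84, -1)) = Mul(-14, Rational(-1, 84)) = Rational(1, 6) ≈ 0.16667)
Add(Mul(Add(Mul(107, -10), F), Pow(-31626, -1)), Mul(B, Pow(Function('K')(107), -1))) = Add(Mul(Add(Mul(107, -10), Rational(1, 6)), Pow(-31626, -1)), Mul(43611, Pow(-135, -1))) = Add(Mul(Add(-1070, Rational(1, 6)), Rational(-1, 31626)), Mul(43611, Rational(-1, 135))) = Add(Mul(Rational(-6419, 6), Rational(-1, 31626)), Rational(-14537, 45)) = Add(Rational(917, 27108), Rational(-14537, 45)) = Rational(-43780859, 135540)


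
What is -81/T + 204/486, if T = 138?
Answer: -623/3726 ≈ -0.16720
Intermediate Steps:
-81/T + 204/486 = -81/138 + 204/486 = -81*1/138 + 204*(1/486) = -27/46 + 34/81 = -623/3726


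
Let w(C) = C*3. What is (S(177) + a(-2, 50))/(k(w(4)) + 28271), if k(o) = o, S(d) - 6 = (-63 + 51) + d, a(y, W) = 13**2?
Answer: 340/28283 ≈ 0.012021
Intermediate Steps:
w(C) = 3*C
a(y, W) = 169
S(d) = -6 + d (S(d) = 6 + ((-63 + 51) + d) = 6 + (-12 + d) = -6 + d)
(S(177) + a(-2, 50))/(k(w(4)) + 28271) = ((-6 + 177) + 169)/(3*4 + 28271) = (171 + 169)/(12 + 28271) = 340/28283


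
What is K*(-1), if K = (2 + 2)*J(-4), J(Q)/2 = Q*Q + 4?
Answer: -160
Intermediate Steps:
J(Q) = 8 + 2*Q² (J(Q) = 2*(Q*Q + 4) = 2*(Q² + 4) = 2*(4 + Q²) = 8 + 2*Q²)
K = 160 (K = (2 + 2)*(8 + 2*(-4)²) = 4*(8 + 2*16) = 4*(8 + 32) = 4*40 = 160)
K*(-1) = 160*(-1) = -160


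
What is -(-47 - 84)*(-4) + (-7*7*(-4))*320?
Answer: 62196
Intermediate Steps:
-(-47 - 84)*(-4) + (-7*7*(-4))*320 = -(-131)*(-4) - 49*(-4)*320 = -1*524 + 196*320 = -524 + 62720 = 62196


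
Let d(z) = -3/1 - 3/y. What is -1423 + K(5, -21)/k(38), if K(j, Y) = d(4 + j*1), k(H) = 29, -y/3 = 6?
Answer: -247619/174 ≈ -1423.1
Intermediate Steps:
y = -18 (y = -3*6 = -18)
d(z) = -17/6 (d(z) = -3/1 - 3/(-18) = -3*1 - 3*(-1/18) = -3 + ⅙ = -17/6)
K(j, Y) = -17/6
-1423 + K(5, -21)/k(38) = -1423 - 17/6/29 = -1423 - 17/6*1/29 = -1423 - 17/174 = -247619/174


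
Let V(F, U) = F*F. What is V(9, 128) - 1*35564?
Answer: -35483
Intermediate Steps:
V(F, U) = F²
V(9, 128) - 1*35564 = 9² - 1*35564 = 81 - 35564 = -35483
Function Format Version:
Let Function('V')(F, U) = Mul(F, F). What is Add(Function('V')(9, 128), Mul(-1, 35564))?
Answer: -35483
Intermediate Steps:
Function('V')(F, U) = Pow(F, 2)
Add(Function('V')(9, 128), Mul(-1, 35564)) = Add(Pow(9, 2), Mul(-1, 35564)) = Add(81, -35564) = -35483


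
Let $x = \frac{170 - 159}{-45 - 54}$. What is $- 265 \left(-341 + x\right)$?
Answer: $\frac{813550}{9} \approx 90395.0$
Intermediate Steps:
$x = - \frac{1}{9}$ ($x = \frac{11}{-99} = 11 \left(- \frac{1}{99}\right) = - \frac{1}{9} \approx -0.11111$)
$- 265 \left(-341 + x\right) = - 265 \left(-341 - \frac{1}{9}\right) = \left(-265\right) \left(- \frac{3070}{9}\right) = \frac{813550}{9}$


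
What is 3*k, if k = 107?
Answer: 321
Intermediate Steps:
3*k = 3*107 = 321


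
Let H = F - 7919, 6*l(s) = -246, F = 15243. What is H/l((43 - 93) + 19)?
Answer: -7324/41 ≈ -178.63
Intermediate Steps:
l(s) = -41 (l(s) = (⅙)*(-246) = -41)
H = 7324 (H = 15243 - 7919 = 7324)
H/l((43 - 93) + 19) = 7324/(-41) = 7324*(-1/41) = -7324/41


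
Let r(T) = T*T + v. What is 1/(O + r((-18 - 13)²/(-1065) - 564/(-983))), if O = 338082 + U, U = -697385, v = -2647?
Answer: -1095989141025/396693151255934741 ≈ -2.7628e-6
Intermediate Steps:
O = -359303 (O = 338082 - 697385 = -359303)
r(T) = -2647 + T² (r(T) = T*T - 2647 = T² - 2647 = -2647 + T²)
1/(O + r((-18 - 13)²/(-1065) - 564/(-983))) = 1/(-359303 + (-2647 + ((-18 - 13)²/(-1065) - 564/(-983))²)) = 1/(-359303 + (-2647 + ((-31)²*(-1/1065) - 564*(-1/983))²)) = 1/(-359303 + (-2647 + (961*(-1/1065) + 564/983)²)) = 1/(-359303 + (-2647 + (-961/1065 + 564/983)²)) = 1/(-359303 + (-2647 + (-344003/1046895)²)) = 1/(-359303 + (-2647 + 118338064009/1095989141025)) = 1/(-359303 - 2900964918229166/1095989141025) = 1/(-396693151255934741/1095989141025) = -1095989141025/396693151255934741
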